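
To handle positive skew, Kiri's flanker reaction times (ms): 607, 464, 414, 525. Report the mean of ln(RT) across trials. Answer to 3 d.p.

6.209

ln(RT): 6.4085, 6.1399, 6.0259, 6.2634
Σ ln(RT) = 24.8377
Mean = 24.8377/4 = 6.20942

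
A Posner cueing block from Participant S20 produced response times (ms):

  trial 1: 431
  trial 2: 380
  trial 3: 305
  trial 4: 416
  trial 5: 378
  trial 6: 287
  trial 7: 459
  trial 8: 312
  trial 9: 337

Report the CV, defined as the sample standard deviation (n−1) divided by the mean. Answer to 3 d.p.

0.165

n = 9, Σ = 3305, M = 367.2222
Σ(x−M)² = 29419.556; s = √(29419.556/8) = 60.6419
CV = 60.6419 / 367.2222 = 0.16514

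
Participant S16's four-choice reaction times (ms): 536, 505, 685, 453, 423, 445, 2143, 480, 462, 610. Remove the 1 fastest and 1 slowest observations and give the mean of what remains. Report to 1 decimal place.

522.0 ms

Sorted: 423, 445, 453, 462, 480, 505, 536, 610, 685, 2143
Drop lowest 1 (423) and highest 1 (2143)
Remaining (n=8): Σ = 4176, mean = 4176/8 = 522.000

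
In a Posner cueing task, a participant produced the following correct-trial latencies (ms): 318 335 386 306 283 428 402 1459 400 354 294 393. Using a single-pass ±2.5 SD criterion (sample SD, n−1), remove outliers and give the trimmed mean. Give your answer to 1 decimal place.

n = 12, ΣRT = 5358, M = 446.500
Σ(x−M)² = 1143393.00; s = √(1143393.00/11) = 322.405
Cutoffs: 446.500 ± 2.5·322.405 → [-359.5, 1252.5]
Outside: 1459 → excluded.
Retained (n=11): Σ = 3899, mean = 3899/11 = 354.455

354.5 ms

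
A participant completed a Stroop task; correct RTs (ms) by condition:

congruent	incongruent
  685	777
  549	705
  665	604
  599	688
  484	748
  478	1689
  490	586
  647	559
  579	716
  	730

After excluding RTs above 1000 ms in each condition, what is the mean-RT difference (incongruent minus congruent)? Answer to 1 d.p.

incongruent: exclude 1689
M(congruent) = 5176/9 = 575.111
M(incongruent) = 6113/9 = 679.222
Difference = 679.222 − 575.111 = 104.111 ms

104.1 ms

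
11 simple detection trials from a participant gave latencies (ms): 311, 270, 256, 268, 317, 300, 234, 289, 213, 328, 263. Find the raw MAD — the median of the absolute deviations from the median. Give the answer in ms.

Sorted: 213, 234, 256, 263, 268, 270, 289, 300, 311, 317, 328 → median = 270
|x − 270|: 41, 0, 14, 2, 47, 30, 36, 19, 57, 58, 7
Sorted deviations: 0, 2, 7, 14, 19, 30, 36, 41, 47, 57, 58 → MAD = 30

30 ms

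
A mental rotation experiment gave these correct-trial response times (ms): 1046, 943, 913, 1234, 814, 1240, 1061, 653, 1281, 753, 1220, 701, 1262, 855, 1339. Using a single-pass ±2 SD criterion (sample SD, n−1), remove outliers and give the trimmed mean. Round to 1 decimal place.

1021.0 ms

n = 15, ΣRT = 15315, M = 1021.000
Σ(x−M)² = 759762.00; s = √(759762.00/14) = 232.956
Cutoffs: 1021.000 ± 2·232.956 → [555.1, 1486.9]
No RTs fall outside the cutoffs; all 15 retained. Mean = 15315/15 = 1021.000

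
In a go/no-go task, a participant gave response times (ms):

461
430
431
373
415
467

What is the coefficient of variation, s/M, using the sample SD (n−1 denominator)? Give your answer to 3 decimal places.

0.079

n = 6, Σ = 2577, M = 429.5000
Σ(x−M)² = 5803.500; s = √(5803.500/5) = 34.0690
CV = 34.0690 / 429.5000 = 0.07932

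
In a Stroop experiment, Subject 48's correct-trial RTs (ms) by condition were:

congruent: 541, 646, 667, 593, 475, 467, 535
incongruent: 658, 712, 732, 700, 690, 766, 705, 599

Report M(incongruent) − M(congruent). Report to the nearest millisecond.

M(congruent) = 3924/7 = 560.571
M(incongruent) = 5562/8 = 695.250
Difference = 695.250 − 560.571 = 134.679 ms

135 ms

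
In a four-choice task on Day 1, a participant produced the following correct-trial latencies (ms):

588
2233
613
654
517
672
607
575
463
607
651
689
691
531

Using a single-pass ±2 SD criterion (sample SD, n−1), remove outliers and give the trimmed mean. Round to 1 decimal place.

604.5 ms

n = 14, ΣRT = 10091, M = 720.786
Σ(x−M)² = 2520798.36; s = √(2520798.36/13) = 440.349
Cutoffs: 720.786 ± 2·440.349 → [-159.9, 1601.5]
Outside: 2233 → excluded.
Retained (n=13): Σ = 7858, mean = 7858/13 = 604.462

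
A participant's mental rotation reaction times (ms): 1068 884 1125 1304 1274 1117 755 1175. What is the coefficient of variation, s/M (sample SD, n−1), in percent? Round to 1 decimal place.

n = 8, Σ = 8702, M = 1087.7500
Σ(x−M)² = 243935.500; s = √(243935.500/7) = 186.6760
CV = 186.6760 / 1087.7500 = 0.17162 = 17.162%

17.2%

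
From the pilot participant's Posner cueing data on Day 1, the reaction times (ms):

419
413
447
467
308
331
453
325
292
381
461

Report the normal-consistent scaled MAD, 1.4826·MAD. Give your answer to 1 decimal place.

Sorted: 292, 308, 325, 331, 381, 413, 419, 447, 453, 461, 467 → median = 413
|x − 413| sorted: 0, 6, 32, 34, 40, 48, 54, 82, 88, 105, 121 → MAD = 48
Robust SD ≈ 1.4826 × 48 = 71.165

71.2 ms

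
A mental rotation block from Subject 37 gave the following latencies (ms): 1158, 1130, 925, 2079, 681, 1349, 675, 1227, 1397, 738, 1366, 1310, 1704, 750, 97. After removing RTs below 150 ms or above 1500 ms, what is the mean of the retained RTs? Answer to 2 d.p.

Excluded: 97, 1704, 2079
Retained (n=12): Σ = 12706
Mean = 12706/12 = 1058.8333

1058.83 ms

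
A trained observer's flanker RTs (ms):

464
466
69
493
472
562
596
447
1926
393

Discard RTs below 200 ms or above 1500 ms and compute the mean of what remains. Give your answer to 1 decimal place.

Excluded: 69, 1926
Retained (n=8): Σ = 3893
Mean = 3893/8 = 486.6250

486.6 ms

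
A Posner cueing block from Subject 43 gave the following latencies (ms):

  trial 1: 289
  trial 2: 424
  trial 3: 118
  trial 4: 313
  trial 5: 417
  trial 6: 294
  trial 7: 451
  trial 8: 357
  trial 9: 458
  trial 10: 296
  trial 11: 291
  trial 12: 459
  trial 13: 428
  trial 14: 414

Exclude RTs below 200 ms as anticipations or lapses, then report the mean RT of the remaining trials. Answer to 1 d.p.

376.2 ms

Excluded: 118
Retained (n=13): Σ = 4891
Mean = 4891/13 = 376.2308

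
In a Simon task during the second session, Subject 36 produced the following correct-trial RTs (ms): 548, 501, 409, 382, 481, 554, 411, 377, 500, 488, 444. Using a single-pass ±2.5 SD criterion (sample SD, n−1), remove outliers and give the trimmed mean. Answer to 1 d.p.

463.2 ms

n = 11, ΣRT = 5095, M = 463.182
Σ(x−M)² = 39205.64; s = √(39205.64/10) = 62.614
Cutoffs: 463.182 ± 2.5·62.614 → [306.6, 619.7]
No RTs fall outside the cutoffs; all 11 retained. Mean = 5095/11 = 463.182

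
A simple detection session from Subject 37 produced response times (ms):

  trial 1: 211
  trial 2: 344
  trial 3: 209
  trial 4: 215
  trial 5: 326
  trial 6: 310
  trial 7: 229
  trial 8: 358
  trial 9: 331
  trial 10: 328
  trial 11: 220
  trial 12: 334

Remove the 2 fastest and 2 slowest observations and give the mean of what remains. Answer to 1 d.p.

Sorted: 209, 211, 215, 220, 229, 310, 326, 328, 331, 334, 344, 358
Drop lowest 2 (209, 211) and highest 2 (344, 358)
Remaining (n=8): Σ = 2293, mean = 2293/8 = 286.625

286.6 ms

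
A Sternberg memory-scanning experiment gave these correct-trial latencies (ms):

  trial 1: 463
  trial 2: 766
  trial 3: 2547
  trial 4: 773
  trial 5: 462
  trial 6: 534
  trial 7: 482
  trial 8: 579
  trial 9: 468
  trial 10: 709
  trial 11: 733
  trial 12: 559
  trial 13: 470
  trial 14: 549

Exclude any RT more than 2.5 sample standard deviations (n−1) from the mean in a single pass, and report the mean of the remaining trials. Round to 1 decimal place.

n = 14, ΣRT = 10094, M = 721.000
Σ(x−M)² = 3768030.00; s = √(3768030.00/13) = 538.376
Cutoffs: 721.000 ± 2.5·538.376 → [-624.9, 2066.9]
Outside: 2547 → excluded.
Retained (n=13): Σ = 7547, mean = 7547/13 = 580.538

580.5 ms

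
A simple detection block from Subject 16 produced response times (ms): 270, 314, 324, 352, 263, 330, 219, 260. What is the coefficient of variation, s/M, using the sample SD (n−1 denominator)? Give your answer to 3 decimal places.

n = 8, Σ = 2332, M = 291.5000
Σ(x−M)² = 14228.000; s = √(14228.000/7) = 45.0840
CV = 45.0840 / 291.5000 = 0.15466

0.155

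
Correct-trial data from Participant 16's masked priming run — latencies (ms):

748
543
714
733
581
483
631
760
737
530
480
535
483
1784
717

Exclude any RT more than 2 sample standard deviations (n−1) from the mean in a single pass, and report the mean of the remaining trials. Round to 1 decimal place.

619.6 ms

n = 15, ΣRT = 10459, M = 697.267
Σ(x−M)² = 1426064.93; s = √(1426064.93/14) = 319.158
Cutoffs: 697.267 ± 2·319.158 → [59.0, 1335.6]
Outside: 1784 → excluded.
Retained (n=14): Σ = 8675, mean = 8675/14 = 619.643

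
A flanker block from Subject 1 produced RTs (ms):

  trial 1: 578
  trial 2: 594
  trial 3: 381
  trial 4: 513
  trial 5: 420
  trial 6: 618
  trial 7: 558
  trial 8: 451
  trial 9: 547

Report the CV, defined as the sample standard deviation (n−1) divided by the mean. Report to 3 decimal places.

0.160

n = 9, Σ = 4660, M = 517.7778
Σ(x−M)² = 54703.556; s = √(54703.556/8) = 82.6919
CV = 82.6919 / 517.7778 = 0.15971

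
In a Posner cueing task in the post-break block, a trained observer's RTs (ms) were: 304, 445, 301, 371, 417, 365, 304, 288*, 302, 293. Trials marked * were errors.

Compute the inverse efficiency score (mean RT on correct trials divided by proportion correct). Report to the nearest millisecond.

383 ms

Correct trials (n=9): 304, 445, 301, 371, 417, 365, 304, 302, 293
Mean correct RT = 3102/9 = 344.6667 ms
Proportion correct = 9/10
IES = 344.6667 / (9/10) = 382.963 ms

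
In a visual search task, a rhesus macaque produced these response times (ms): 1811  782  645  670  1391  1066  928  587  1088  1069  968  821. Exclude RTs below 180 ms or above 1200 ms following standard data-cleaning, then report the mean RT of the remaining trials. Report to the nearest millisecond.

Excluded: 1391, 1811
Retained (n=10): Σ = 8624
Mean = 8624/10 = 862.4000

862 ms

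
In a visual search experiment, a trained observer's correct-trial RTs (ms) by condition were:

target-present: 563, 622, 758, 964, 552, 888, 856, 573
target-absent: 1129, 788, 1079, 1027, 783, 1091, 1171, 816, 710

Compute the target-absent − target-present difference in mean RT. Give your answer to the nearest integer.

233 ms

M(target-present) = 5776/8 = 722.000
M(target-absent) = 8594/9 = 954.889
Difference = 954.889 − 722.000 = 232.889 ms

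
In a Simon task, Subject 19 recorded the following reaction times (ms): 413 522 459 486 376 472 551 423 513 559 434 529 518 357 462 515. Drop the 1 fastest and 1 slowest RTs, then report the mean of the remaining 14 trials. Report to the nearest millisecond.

Sorted: 357, 376, 413, 423, 434, 459, 462, 472, 486, 513, 515, 518, 522, 529, 551, 559
Drop lowest 1 (357) and highest 1 (559)
Remaining (n=14): Σ = 6673, mean = 6673/14 = 476.643

477 ms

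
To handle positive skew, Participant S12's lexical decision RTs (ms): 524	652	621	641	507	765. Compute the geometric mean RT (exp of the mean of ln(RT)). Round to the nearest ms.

612 ms

ln(RT): 6.2615, 6.4800, 6.4313, 6.4630, 6.2285, 6.6399
Mean ln(RT) = 38.5043/6 = 6.41738
Geometric mean = exp(6.41738) = 612.40 ms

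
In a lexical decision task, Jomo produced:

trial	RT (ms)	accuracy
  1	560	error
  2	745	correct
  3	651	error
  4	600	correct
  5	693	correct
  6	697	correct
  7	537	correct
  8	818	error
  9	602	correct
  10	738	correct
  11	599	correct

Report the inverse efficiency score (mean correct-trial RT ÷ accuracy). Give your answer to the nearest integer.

Correct trials (n=8): 745, 600, 693, 697, 537, 602, 738, 599
Mean correct RT = 5211/8 = 651.3750 ms
Proportion correct = 8/11
IES = 651.3750 / (8/11) = 895.641 ms

896 ms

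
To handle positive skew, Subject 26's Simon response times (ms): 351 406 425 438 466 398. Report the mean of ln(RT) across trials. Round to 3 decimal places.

6.022

ln(RT): 5.8608, 6.0064, 6.0521, 6.0822, 6.1442, 5.9865
Σ ln(RT) = 36.1321
Mean = 36.1321/6 = 6.02201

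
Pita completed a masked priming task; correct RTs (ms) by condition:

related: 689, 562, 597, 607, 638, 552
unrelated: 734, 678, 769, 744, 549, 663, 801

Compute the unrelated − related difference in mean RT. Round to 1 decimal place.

M(related) = 3645/6 = 607.500
M(unrelated) = 4938/7 = 705.429
Difference = 705.429 − 607.500 = 97.929 ms

97.9 ms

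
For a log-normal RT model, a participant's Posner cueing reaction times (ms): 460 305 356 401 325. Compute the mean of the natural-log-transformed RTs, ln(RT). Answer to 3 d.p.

ln(RT): 6.1312, 5.7203, 5.8749, 5.9940, 5.7838
Σ ln(RT) = 29.5043
Mean = 29.5043/5 = 5.90085

5.901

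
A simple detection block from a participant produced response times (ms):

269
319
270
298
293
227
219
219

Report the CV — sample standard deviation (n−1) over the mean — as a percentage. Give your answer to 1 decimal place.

n = 8, Σ = 2114, M = 264.2500
Σ(x−M)² = 10501.500; s = √(10501.500/7) = 38.7326
CV = 38.7326 / 264.2500 = 0.14658 = 14.658%

14.7%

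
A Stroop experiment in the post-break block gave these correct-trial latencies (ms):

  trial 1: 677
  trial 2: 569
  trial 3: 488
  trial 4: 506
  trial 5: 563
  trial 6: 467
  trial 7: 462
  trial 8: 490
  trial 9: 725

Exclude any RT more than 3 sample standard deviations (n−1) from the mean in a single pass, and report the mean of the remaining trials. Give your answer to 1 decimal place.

549.7 ms

n = 9, ΣRT = 4947, M = 549.667
Σ(x−M)² = 71296.00; s = √(71296.00/8) = 94.403
Cutoffs: 549.667 ± 3·94.403 → [266.5, 832.9]
No RTs fall outside the cutoffs; all 9 retained. Mean = 4947/9 = 549.667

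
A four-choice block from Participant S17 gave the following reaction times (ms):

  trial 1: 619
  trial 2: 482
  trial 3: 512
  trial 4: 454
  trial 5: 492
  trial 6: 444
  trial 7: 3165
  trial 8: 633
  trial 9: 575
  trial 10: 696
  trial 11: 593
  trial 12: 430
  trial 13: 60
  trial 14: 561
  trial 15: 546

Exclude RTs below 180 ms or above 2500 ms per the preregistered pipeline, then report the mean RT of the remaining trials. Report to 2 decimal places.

Excluded: 60, 3165
Retained (n=13): Σ = 7037
Mean = 7037/13 = 541.3077

541.31 ms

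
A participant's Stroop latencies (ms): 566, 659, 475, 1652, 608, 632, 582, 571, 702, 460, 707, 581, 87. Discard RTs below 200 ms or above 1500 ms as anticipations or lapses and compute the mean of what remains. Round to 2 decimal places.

Excluded: 87, 1652
Retained (n=11): Σ = 6543
Mean = 6543/11 = 594.8182

594.82 ms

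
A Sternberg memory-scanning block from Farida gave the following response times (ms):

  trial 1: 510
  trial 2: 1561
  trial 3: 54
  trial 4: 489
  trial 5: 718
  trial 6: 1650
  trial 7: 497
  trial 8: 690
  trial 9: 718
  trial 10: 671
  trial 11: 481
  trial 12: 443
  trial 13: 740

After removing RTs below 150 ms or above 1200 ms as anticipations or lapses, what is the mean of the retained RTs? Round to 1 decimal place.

Excluded: 54, 1561, 1650
Retained (n=10): Σ = 5957
Mean = 5957/10 = 595.7000

595.7 ms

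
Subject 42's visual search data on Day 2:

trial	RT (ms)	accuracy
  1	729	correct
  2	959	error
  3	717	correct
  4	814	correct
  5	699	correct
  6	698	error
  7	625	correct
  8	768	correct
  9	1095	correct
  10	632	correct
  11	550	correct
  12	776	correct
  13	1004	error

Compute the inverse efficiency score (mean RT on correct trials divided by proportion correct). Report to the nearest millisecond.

963 ms

Correct trials (n=10): 729, 717, 814, 699, 625, 768, 1095, 632, 550, 776
Mean correct RT = 7405/10 = 740.5000 ms
Proportion correct = 10/13
IES = 740.5000 / (10/13) = 962.650 ms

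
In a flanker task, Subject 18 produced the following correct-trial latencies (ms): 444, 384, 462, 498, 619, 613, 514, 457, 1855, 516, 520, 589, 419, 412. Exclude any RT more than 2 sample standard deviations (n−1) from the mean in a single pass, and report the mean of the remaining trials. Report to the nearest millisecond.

n = 14, ΣRT = 8302, M = 593.000
Σ(x−M)² = 1784836.00; s = √(1784836.00/13) = 370.534
Cutoffs: 593.000 ± 2·370.534 → [-148.1, 1334.1]
Outside: 1855 → excluded.
Retained (n=13): Σ = 6447, mean = 6447/13 = 495.923

496 ms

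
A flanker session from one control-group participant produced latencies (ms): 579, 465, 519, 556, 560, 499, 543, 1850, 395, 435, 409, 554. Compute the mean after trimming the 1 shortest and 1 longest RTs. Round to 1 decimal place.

Sorted: 395, 409, 435, 465, 499, 519, 543, 554, 556, 560, 579, 1850
Drop lowest 1 (395) and highest 1 (1850)
Remaining (n=10): Σ = 5119, mean = 5119/10 = 511.900

511.9 ms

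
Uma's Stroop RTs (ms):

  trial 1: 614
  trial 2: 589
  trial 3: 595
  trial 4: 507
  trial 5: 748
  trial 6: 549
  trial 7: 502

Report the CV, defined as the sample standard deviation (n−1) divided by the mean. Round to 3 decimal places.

n = 7, Σ = 4104, M = 586.2857
Σ(x−M)² = 41783.429; s = √(41783.429/6) = 83.4500
CV = 83.4500 / 586.2857 = 0.14234

0.142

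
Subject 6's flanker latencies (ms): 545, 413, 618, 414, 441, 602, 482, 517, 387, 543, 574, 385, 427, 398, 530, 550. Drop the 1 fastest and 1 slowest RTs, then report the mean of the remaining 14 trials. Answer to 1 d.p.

487.4 ms

Sorted: 385, 387, 398, 413, 414, 427, 441, 482, 517, 530, 543, 545, 550, 574, 602, 618
Drop lowest 1 (385) and highest 1 (618)
Remaining (n=14): Σ = 6823, mean = 6823/14 = 487.357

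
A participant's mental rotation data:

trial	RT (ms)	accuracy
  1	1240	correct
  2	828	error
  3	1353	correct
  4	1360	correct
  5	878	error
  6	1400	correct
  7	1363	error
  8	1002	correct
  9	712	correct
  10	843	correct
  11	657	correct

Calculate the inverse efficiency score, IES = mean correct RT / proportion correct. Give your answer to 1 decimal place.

1472.5 ms

Correct trials (n=8): 1240, 1353, 1360, 1400, 1002, 712, 843, 657
Mean correct RT = 8567/8 = 1070.8750 ms
Proportion correct = 8/11
IES = 1070.8750 / (8/11) = 1472.453 ms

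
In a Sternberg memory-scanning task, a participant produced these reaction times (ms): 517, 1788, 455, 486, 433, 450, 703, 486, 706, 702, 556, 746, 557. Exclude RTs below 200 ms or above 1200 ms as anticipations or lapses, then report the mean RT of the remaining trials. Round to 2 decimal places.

Excluded: 1788
Retained (n=12): Σ = 6797
Mean = 6797/12 = 566.4167

566.42 ms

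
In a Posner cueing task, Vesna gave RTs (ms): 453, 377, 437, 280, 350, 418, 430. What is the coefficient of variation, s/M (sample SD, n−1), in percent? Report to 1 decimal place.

15.6%

n = 7, Σ = 2745, M = 392.1429
Σ(x−M)² = 22398.857; s = √(22398.857/6) = 61.0995
CV = 61.0995 / 392.1429 = 0.15581 = 15.581%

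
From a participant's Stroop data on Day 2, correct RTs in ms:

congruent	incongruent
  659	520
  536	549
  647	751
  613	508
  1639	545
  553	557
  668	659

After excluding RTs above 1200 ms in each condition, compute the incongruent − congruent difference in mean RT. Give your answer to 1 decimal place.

congruent: exclude 1639
M(congruent) = 3676/6 = 612.667
M(incongruent) = 4089/7 = 584.143
Difference = 584.143 − 612.667 = -28.524 ms

-28.5 ms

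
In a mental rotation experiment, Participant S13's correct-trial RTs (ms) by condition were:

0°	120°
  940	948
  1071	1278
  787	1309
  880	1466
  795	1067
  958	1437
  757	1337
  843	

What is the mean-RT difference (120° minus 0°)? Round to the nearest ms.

M(0°) = 7031/8 = 878.875
M(120°) = 8842/7 = 1263.143
Difference = 1263.143 − 878.875 = 384.268 ms

384 ms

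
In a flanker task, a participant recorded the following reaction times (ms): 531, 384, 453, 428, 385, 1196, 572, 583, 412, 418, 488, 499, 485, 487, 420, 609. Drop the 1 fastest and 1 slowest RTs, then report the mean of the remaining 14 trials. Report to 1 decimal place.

Sorted: 384, 385, 412, 418, 420, 428, 453, 485, 487, 488, 499, 531, 572, 583, 609, 1196
Drop lowest 1 (384) and highest 1 (1196)
Remaining (n=14): Σ = 6770, mean = 6770/14 = 483.571

483.6 ms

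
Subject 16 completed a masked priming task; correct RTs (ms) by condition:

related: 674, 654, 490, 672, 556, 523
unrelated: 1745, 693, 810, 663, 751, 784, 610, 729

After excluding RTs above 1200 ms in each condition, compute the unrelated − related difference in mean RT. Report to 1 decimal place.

125.2 ms

unrelated: exclude 1745
M(related) = 3569/6 = 594.833
M(unrelated) = 5040/7 = 720.000
Difference = 720.000 − 594.833 = 125.167 ms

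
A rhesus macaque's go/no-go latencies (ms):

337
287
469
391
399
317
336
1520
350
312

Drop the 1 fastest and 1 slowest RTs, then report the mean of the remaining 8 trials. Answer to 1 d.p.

Sorted: 287, 312, 317, 336, 337, 350, 391, 399, 469, 1520
Drop lowest 1 (287) and highest 1 (1520)
Remaining (n=8): Σ = 2911, mean = 2911/8 = 363.875

363.9 ms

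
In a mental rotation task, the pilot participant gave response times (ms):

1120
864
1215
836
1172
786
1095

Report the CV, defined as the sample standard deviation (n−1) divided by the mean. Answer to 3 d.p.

n = 7, Σ = 7088, M = 1012.5714
Σ(x−M)² = 189315.714; s = √(189315.714/6) = 177.6306
CV = 177.6306 / 1012.5714 = 0.17543

0.175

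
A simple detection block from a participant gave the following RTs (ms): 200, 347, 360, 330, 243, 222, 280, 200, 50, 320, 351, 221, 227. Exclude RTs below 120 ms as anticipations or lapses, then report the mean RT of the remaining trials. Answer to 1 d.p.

275.1 ms

Excluded: 50
Retained (n=12): Σ = 3301
Mean = 3301/12 = 275.0833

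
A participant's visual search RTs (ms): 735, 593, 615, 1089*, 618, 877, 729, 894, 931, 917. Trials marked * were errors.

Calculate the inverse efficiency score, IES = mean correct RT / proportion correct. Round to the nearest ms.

853 ms

Correct trials (n=9): 735, 593, 615, 618, 877, 729, 894, 931, 917
Mean correct RT = 6909/9 = 767.6667 ms
Proportion correct = 9/10
IES = 767.6667 / (9/10) = 852.963 ms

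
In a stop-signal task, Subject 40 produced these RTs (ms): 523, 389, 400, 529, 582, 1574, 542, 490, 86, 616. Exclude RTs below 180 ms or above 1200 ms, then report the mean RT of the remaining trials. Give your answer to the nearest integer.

Excluded: 86, 1574
Retained (n=8): Σ = 4071
Mean = 4071/8 = 508.8750

509 ms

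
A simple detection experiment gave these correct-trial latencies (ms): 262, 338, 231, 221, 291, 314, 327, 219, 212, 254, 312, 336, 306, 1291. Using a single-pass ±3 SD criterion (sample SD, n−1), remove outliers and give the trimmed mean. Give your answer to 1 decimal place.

278.7 ms

n = 14, ΣRT = 4914, M = 351.000
Σ(x−M)² = 978460.00; s = √(978460.00/13) = 274.347
Cutoffs: 351.000 ± 3·274.347 → [-472.0, 1174.0]
Outside: 1291 → excluded.
Retained (n=13): Σ = 3623, mean = 3623/13 = 278.692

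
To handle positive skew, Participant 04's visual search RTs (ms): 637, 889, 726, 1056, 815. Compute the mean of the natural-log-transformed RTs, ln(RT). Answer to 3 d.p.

6.700

ln(RT): 6.4568, 6.7901, 6.5876, 6.9622, 6.7032
Σ ln(RT) = 33.4998
Mean = 33.4998/5 = 6.69997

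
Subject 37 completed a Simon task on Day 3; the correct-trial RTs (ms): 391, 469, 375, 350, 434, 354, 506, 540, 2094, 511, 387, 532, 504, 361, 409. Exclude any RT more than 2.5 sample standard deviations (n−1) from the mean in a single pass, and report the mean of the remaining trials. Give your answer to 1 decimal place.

437.4 ms

n = 15, ΣRT = 8217, M = 547.800
Σ(x−M)² = 2626370.40; s = √(2626370.40/14) = 433.126
Cutoffs: 547.800 ± 2.5·433.126 → [-535.0, 1630.6]
Outside: 2094 → excluded.
Retained (n=14): Σ = 6123, mean = 6123/14 = 437.357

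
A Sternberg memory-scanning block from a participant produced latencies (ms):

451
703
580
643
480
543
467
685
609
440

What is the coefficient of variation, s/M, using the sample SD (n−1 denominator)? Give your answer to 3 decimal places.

n = 10, Σ = 5601, M = 560.1000
Σ(x−M)² = 87382.900; s = √(87382.900/9) = 98.5353
CV = 98.5353 / 560.1000 = 0.17592

0.176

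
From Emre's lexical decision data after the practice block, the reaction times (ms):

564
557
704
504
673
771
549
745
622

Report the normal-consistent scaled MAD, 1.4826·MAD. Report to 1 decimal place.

108.2 ms

Sorted: 504, 549, 557, 564, 622, 673, 704, 745, 771 → median = 622
|x − 622| sorted: 0, 51, 58, 65, 73, 82, 118, 123, 149 → MAD = 73
Robust SD ≈ 1.4826 × 73 = 108.230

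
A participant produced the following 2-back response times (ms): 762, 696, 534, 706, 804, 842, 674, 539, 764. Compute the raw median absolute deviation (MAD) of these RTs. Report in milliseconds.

Sorted: 534, 539, 674, 696, 706, 762, 764, 804, 842 → median = 706
|x − 706|: 56, 10, 172, 0, 98, 136, 32, 167, 58
Sorted deviations: 0, 10, 32, 56, 58, 98, 136, 167, 172 → MAD = 58

58 ms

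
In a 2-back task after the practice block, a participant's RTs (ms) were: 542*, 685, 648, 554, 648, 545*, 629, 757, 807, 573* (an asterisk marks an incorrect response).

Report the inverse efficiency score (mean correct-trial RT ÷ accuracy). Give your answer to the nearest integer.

Correct trials (n=7): 685, 648, 554, 648, 629, 757, 807
Mean correct RT = 4728/7 = 675.4286 ms
Proportion correct = 7/10
IES = 675.4286 / (7/10) = 964.898 ms

965 ms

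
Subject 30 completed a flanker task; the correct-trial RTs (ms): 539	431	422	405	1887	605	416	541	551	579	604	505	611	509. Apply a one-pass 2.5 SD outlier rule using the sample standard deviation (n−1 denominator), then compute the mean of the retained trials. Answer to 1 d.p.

516.8 ms

n = 14, ΣRT = 8605, M = 614.643
Σ(x−M)² = 1813005.21; s = √(1813005.21/13) = 373.446
Cutoffs: 614.643 ± 2.5·373.446 → [-319.0, 1548.3]
Outside: 1887 → excluded.
Retained (n=13): Σ = 6718, mean = 6718/13 = 516.769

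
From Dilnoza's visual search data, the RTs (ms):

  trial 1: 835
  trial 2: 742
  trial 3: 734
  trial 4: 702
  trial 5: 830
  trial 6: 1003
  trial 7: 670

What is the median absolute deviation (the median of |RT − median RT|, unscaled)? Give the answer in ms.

72 ms

Sorted: 670, 702, 734, 742, 830, 835, 1003 → median = 742
|x − 742|: 93, 0, 8, 40, 88, 261, 72
Sorted deviations: 0, 8, 40, 72, 88, 93, 261 → MAD = 72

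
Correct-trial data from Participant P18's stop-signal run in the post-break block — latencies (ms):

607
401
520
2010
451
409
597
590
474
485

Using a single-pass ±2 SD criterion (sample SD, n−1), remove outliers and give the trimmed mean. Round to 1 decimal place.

n = 10, ΣRT = 6544, M = 654.400
Σ(x−M)² = 2092448.40; s = √(2092448.40/9) = 482.177
Cutoffs: 654.400 ± 2·482.177 → [-310.0, 1618.8]
Outside: 2010 → excluded.
Retained (n=9): Σ = 4534, mean = 4534/9 = 503.778

503.8 ms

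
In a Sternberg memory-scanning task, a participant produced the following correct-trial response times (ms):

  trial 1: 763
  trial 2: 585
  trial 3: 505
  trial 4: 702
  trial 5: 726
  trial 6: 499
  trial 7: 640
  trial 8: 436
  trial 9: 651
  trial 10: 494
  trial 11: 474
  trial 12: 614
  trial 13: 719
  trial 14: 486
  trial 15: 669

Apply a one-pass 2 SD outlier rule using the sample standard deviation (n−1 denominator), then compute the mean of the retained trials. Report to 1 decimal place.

597.5 ms

n = 15, ΣRT = 8963, M = 597.533
Σ(x−M)² = 162531.73; s = √(162531.73/14) = 107.747
Cutoffs: 597.533 ± 2·107.747 → [382.0, 813.0]
No RTs fall outside the cutoffs; all 15 retained. Mean = 8963/15 = 597.533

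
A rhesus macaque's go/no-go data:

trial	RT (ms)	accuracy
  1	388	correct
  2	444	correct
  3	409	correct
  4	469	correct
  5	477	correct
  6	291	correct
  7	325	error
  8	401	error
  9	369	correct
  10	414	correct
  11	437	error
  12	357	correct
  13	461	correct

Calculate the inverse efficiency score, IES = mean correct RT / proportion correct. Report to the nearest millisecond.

Correct trials (n=10): 388, 444, 409, 469, 477, 291, 369, 414, 357, 461
Mean correct RT = 4079/10 = 407.9000 ms
Proportion correct = 10/13
IES = 407.9000 / (10/13) = 530.270 ms

530 ms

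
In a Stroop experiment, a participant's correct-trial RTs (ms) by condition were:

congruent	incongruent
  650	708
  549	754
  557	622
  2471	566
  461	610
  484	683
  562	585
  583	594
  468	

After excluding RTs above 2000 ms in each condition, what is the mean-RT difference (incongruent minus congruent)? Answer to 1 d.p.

congruent: exclude 2471
M(congruent) = 4314/8 = 539.250
M(incongruent) = 5122/8 = 640.250
Difference = 640.250 − 539.250 = 101.000 ms

101.0 ms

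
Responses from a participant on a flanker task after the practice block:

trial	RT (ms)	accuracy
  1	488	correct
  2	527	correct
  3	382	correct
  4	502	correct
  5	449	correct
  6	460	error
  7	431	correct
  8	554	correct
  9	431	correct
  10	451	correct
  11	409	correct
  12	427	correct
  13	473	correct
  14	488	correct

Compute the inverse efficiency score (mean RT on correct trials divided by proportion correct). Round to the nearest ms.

498 ms

Correct trials (n=13): 488, 527, 382, 502, 449, 431, 554, 431, 451, 409, 427, 473, 488
Mean correct RT = 6012/13 = 462.4615 ms
Proportion correct = 13/14
IES = 462.4615 / (13/14) = 498.036 ms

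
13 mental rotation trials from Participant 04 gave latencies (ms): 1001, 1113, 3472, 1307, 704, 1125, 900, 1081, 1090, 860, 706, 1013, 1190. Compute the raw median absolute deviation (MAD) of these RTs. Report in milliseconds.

109 ms

Sorted: 704, 706, 860, 900, 1001, 1013, 1081, 1090, 1113, 1125, 1190, 1307, 3472 → median = 1081
|x − 1081|: 80, 32, 2391, 226, 377, 44, 181, 0, 9, 221, 375, 68, 109
Sorted deviations: 0, 9, 32, 44, 68, 80, 109, 181, 221, 226, 375, 377, 2391 → MAD = 109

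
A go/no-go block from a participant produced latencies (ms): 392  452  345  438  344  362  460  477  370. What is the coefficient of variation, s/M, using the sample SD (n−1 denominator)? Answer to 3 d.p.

n = 9, Σ = 3640, M = 404.4444
Σ(x−M)² = 22068.222; s = √(22068.222/8) = 52.5217
CV = 52.5217 / 404.4444 = 0.12986

0.130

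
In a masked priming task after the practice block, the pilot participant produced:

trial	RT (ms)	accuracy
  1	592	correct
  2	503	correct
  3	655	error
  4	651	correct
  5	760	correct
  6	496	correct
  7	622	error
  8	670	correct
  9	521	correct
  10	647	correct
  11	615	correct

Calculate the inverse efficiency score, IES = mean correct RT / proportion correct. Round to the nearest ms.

741 ms

Correct trials (n=9): 592, 503, 651, 760, 496, 670, 521, 647, 615
Mean correct RT = 5455/9 = 606.1111 ms
Proportion correct = 9/11
IES = 606.1111 / (9/11) = 740.802 ms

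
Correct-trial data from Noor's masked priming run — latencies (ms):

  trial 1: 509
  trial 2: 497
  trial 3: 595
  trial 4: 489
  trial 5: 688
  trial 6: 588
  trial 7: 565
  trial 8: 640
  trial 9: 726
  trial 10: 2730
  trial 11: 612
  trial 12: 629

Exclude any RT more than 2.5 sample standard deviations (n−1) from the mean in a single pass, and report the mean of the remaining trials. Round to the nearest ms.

594 ms

n = 12, ΣRT = 9268, M = 772.333
Σ(x−M)² = 4239324.67; s = √(4239324.67/11) = 620.800
Cutoffs: 772.333 ± 2.5·620.800 → [-779.7, 2324.3]
Outside: 2730 → excluded.
Retained (n=11): Σ = 6538, mean = 6538/11 = 594.364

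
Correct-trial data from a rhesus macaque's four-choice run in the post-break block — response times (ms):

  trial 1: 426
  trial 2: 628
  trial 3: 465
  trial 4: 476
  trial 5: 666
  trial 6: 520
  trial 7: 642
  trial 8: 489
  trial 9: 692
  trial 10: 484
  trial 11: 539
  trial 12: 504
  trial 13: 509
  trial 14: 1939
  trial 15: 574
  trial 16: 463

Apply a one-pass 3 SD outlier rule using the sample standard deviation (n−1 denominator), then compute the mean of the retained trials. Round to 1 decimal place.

538.5 ms

n = 16, ΣRT = 10016, M = 626.000
Σ(x−M)² = 1934190.00; s = √(1934190.00/15) = 359.091
Cutoffs: 626.000 ± 3·359.091 → [-451.3, 1703.3]
Outside: 1939 → excluded.
Retained (n=15): Σ = 8077, mean = 8077/15 = 538.467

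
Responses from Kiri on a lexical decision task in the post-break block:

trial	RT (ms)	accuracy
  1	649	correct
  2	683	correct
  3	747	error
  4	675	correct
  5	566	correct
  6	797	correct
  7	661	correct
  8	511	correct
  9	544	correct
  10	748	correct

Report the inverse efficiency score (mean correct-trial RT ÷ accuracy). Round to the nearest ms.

720 ms

Correct trials (n=9): 649, 683, 675, 566, 797, 661, 511, 544, 748
Mean correct RT = 5834/9 = 648.2222 ms
Proportion correct = 9/10
IES = 648.2222 / (9/10) = 720.247 ms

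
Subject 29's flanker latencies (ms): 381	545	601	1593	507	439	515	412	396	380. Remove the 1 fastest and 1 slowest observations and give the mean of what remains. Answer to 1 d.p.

474.5 ms

Sorted: 380, 381, 396, 412, 439, 507, 515, 545, 601, 1593
Drop lowest 1 (380) and highest 1 (1593)
Remaining (n=8): Σ = 3796, mean = 3796/8 = 474.500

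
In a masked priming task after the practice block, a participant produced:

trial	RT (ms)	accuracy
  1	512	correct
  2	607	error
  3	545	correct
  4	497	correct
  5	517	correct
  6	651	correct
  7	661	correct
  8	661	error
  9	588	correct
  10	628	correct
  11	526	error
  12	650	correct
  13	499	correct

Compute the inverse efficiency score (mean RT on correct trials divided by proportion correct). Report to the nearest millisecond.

Correct trials (n=10): 512, 545, 497, 517, 651, 661, 588, 628, 650, 499
Mean correct RT = 5748/10 = 574.8000 ms
Proportion correct = 10/13
IES = 574.8000 / (10/13) = 747.240 ms

747 ms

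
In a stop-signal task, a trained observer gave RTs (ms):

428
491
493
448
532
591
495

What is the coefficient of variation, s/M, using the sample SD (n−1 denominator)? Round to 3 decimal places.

n = 7, Σ = 3478, M = 496.8571
Σ(x−M)² = 17278.857; s = √(17278.857/6) = 53.6639
CV = 53.6639 / 496.8571 = 0.10801

0.108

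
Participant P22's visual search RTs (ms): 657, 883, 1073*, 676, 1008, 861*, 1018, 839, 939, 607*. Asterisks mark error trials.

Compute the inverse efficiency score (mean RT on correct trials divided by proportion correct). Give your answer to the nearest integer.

Correct trials (n=7): 657, 883, 676, 1008, 1018, 839, 939
Mean correct RT = 6020/7 = 860.0000 ms
Proportion correct = 7/10
IES = 860.0000 / (7/10) = 1228.571 ms

1229 ms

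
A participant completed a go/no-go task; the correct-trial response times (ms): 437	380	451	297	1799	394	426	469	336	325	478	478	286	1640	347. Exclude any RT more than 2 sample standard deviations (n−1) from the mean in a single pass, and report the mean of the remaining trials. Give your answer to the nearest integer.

n = 15, ΣRT = 8543, M = 569.533
Σ(x−M)² = 3121823.73; s = √(3121823.73/14) = 472.215
Cutoffs: 569.533 ± 2·472.215 → [-374.9, 1514.0]
Outside: 1640, 1799 → excluded.
Retained (n=13): Σ = 5104, mean = 5104/13 = 392.615

393 ms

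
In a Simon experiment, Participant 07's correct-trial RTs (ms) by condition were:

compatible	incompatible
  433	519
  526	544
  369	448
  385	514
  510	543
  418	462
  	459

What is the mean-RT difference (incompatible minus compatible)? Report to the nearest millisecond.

M(compatible) = 2641/6 = 440.167
M(incompatible) = 3489/7 = 498.429
Difference = 498.429 − 440.167 = 58.262 ms

58 ms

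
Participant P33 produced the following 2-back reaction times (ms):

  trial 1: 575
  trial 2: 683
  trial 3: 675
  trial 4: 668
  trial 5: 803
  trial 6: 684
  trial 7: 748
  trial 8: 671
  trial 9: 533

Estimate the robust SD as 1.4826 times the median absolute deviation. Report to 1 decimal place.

Sorted: 533, 575, 668, 671, 675, 683, 684, 748, 803 → median = 675
|x − 675| sorted: 0, 4, 7, 8, 9, 73, 100, 128, 142 → MAD = 9
Robust SD ≈ 1.4826 × 9 = 13.343

13.3 ms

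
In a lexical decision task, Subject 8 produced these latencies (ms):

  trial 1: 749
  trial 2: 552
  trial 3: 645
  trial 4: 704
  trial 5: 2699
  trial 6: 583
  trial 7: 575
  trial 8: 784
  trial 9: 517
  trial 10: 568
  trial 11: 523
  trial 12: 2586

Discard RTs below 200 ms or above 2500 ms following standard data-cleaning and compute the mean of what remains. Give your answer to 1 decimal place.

620.0 ms

Excluded: 2586, 2699
Retained (n=10): Σ = 6200
Mean = 6200/10 = 620.0000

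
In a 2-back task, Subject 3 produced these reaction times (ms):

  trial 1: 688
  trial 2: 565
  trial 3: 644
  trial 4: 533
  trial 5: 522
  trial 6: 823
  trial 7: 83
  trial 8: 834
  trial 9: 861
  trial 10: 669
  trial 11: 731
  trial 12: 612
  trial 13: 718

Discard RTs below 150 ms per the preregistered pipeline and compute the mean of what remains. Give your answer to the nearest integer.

683 ms

Excluded: 83
Retained (n=12): Σ = 8200
Mean = 8200/12 = 683.3333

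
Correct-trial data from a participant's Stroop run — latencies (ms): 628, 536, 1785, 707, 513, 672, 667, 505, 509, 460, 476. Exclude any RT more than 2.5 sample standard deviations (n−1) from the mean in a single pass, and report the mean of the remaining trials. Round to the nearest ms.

567 ms

n = 11, ΣRT = 7458, M = 678.000
Σ(x−M)² = 1423154.00; s = √(1423154.00/10) = 377.247
Cutoffs: 678.000 ± 2.5·377.247 → [-265.1, 1621.1]
Outside: 1785 → excluded.
Retained (n=10): Σ = 5673, mean = 5673/10 = 567.300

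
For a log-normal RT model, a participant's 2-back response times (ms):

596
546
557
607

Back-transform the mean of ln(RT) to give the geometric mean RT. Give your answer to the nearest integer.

ln(RT): 6.3902, 6.3026, 6.3226, 6.4085
Mean ln(RT) = 25.4240/4 = 6.35599
Geometric mean = exp(6.35599) = 575.93 ms

576 ms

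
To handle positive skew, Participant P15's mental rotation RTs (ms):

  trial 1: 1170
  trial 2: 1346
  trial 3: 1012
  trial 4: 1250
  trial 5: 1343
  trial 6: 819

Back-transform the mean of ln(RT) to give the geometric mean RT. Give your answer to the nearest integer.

1140 ms

ln(RT): 7.0648, 7.2049, 6.9197, 7.1309, 7.2027, 6.7081
Mean ln(RT) = 42.2310/6 = 7.03850
Geometric mean = exp(7.03850) = 1139.67 ms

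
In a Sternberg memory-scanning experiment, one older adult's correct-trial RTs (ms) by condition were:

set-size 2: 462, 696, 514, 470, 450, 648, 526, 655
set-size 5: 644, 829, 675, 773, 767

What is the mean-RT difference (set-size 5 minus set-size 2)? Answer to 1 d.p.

185.0 ms

M(set-size 2) = 4421/8 = 552.625
M(set-size 5) = 3688/5 = 737.600
Difference = 737.600 − 552.625 = 184.975 ms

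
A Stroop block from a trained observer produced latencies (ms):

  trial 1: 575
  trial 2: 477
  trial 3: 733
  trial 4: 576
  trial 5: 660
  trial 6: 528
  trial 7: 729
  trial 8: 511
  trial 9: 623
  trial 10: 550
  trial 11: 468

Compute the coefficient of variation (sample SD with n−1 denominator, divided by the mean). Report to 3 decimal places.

n = 11, Σ = 6430, M = 584.5455
Σ(x−M)² = 85190.727; s = √(85190.727/10) = 92.2988
CV = 92.2988 / 584.5455 = 0.15790

0.158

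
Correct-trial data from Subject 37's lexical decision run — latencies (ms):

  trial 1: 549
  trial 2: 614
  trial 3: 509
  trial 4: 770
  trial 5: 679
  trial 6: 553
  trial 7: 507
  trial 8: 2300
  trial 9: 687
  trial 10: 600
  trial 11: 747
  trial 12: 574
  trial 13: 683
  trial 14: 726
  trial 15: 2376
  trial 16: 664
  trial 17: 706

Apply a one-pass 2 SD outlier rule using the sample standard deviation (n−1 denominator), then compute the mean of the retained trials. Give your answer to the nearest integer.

n = 17, ΣRT = 14244, M = 837.882
Σ(x−M)² = 5207207.76; s = √(5207207.76/16) = 570.483
Cutoffs: 837.882 ± 2·570.483 → [-303.1, 1978.8]
Outside: 2300, 2376 → excluded.
Retained (n=15): Σ = 9568, mean = 9568/15 = 637.867

638 ms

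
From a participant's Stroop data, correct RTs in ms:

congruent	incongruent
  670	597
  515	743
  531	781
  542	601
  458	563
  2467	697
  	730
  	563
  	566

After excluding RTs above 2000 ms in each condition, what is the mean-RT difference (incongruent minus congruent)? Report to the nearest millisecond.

congruent: exclude 2467
M(congruent) = 2716/5 = 543.200
M(incongruent) = 5841/9 = 649.000
Difference = 649.000 − 543.200 = 105.800 ms

106 ms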